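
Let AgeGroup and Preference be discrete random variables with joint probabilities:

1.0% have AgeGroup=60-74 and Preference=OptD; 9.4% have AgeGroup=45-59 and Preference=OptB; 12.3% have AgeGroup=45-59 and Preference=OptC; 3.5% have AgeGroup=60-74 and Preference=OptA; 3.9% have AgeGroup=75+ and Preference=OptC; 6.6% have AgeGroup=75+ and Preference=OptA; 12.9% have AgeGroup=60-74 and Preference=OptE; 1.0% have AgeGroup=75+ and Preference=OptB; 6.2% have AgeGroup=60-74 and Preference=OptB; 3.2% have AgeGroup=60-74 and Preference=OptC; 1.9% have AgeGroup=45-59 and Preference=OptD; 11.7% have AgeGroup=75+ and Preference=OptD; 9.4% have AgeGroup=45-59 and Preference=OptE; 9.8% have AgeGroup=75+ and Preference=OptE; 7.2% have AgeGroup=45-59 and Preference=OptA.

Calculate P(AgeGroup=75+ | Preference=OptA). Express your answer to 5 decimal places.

0.38150

P(Preference=OptA) = 0.072 + 0.035 + 0.066 = 0.173.
P(AgeGroup=75+ | Preference=OptA) = 0.066/0.173 = 0.38150.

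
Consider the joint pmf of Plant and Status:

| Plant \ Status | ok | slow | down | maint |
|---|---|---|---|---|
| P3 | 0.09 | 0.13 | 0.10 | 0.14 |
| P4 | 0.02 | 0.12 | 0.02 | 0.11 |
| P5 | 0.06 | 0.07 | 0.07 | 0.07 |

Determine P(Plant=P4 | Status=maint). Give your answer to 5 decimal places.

P(Status=maint) = 0.14 + 0.11 + 0.07 = 0.32.
P(Plant=P4 | Status=maint) = 0.11/0.32 = 0.34375.

0.34375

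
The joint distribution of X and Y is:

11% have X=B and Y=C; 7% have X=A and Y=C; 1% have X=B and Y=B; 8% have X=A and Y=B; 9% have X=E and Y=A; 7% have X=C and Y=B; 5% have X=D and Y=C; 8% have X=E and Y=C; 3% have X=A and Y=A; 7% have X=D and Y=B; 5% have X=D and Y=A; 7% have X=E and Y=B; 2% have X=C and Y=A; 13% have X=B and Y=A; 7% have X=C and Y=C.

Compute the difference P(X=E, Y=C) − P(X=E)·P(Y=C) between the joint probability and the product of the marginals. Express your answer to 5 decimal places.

P(X=E) = 0.09 + 0.07 + 0.08 = 0.24.
P(Y=C) = 0.07 + 0.11 + 0.07 + 0.05 + 0.08 = 0.38.
P(X=E, Y=C) − P(X=E)P(Y=C) = 0.08 − 0.24×0.38 = -0.01120.

-0.01120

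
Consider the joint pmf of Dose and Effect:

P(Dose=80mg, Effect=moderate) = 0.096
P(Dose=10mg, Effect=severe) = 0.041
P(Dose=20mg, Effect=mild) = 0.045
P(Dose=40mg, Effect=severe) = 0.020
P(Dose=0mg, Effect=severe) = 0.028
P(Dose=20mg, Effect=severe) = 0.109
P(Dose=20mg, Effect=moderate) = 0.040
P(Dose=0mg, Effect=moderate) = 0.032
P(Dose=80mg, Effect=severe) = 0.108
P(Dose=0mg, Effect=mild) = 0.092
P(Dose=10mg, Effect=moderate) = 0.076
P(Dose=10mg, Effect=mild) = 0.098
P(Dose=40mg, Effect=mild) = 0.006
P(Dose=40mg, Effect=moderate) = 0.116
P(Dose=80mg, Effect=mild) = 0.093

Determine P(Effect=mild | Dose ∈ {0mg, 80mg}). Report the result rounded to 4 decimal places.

0.4120

P(Dose=0mg) = 0.092 + 0.032 + 0.028 = 0.152.
P(Dose=80mg) = 0.093 + 0.096 + 0.108 = 0.297.
P(Dose ∈ {0mg, 80mg}) = 0.152 + 0.297 = 0.449; P(Effect=mild, Dose ∈ {0mg, 80mg}) = 0.092 + 0.093 = 0.185.
P(Effect=mild | Dose ∈ {0mg, 80mg}) = 0.185/0.449 = 0.4120.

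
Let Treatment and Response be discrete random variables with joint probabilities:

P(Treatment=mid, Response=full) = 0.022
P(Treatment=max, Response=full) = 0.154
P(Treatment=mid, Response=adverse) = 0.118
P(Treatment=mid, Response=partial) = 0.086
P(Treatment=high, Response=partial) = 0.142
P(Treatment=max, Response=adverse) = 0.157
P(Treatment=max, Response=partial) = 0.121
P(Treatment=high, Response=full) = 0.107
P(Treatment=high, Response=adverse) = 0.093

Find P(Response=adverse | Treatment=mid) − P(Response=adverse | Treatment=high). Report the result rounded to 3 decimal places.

0.250

P(Treatment=mid) = 0.086 + 0.022 + 0.118 = 0.226; P(Response=adverse | Treatment=mid) = 0.118/0.226 = 0.5221.
P(Treatment=high) = 0.142 + 0.107 + 0.093 = 0.342; P(Response=adverse | Treatment=high) = 0.093/0.342 = 0.2719.
Difference = 0.250.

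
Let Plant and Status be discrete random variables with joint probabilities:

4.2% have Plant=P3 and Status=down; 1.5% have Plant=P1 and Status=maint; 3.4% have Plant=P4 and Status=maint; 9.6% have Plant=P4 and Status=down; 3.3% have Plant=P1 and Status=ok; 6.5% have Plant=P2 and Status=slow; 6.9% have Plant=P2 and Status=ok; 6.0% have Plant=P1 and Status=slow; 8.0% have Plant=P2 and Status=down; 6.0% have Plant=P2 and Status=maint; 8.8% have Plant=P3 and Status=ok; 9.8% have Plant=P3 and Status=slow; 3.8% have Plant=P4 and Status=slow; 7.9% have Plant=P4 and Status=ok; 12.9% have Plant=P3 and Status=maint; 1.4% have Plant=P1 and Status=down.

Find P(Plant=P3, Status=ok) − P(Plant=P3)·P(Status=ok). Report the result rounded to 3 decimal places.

-0.008

P(Plant=P3) = 0.088 + 0.098 + 0.042 + 0.129 = 0.357.
P(Status=ok) = 0.033 + 0.069 + 0.088 + 0.079 = 0.269.
P(Plant=P3, Status=ok) − P(Plant=P3)P(Status=ok) = 0.088 − 0.357×0.269 = -0.008.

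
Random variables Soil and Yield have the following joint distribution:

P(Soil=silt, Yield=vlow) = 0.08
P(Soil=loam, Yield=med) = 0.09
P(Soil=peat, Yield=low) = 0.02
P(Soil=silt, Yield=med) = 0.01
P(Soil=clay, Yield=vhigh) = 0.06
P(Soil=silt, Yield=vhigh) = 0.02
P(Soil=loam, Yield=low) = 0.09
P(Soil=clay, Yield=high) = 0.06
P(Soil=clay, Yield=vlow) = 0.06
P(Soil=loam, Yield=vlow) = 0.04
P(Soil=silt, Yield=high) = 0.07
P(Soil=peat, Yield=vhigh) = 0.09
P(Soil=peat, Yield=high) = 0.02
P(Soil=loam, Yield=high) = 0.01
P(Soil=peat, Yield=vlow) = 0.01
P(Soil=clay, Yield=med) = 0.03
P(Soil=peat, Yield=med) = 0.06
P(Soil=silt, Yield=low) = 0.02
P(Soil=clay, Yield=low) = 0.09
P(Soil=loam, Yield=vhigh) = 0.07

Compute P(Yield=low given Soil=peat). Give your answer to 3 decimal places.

P(Soil=peat) = 0.01 + 0.02 + 0.06 + 0.02 + 0.09 = 0.20.
P(Yield=low | Soil=peat) = 0.02/0.20 = 0.100.

0.100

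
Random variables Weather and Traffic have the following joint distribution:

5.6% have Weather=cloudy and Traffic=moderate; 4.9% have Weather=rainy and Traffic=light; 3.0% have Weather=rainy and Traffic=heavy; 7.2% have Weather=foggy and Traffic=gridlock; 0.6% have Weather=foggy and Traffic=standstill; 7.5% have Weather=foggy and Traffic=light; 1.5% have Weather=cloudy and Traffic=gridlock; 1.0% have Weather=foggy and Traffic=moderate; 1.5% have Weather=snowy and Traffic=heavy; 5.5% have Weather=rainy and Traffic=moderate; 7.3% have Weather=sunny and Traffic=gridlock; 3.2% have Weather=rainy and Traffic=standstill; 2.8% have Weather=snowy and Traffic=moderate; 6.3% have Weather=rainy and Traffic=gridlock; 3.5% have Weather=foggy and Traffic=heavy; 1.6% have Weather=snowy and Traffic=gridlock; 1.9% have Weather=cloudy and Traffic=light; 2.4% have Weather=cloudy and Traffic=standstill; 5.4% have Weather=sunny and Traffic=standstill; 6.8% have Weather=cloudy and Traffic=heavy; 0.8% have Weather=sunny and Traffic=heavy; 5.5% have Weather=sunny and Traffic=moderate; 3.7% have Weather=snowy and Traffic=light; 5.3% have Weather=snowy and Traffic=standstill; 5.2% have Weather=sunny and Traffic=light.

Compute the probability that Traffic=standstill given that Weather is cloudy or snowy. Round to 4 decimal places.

0.2326

P(Weather=cloudy) = 0.019 + 0.056 + 0.068 + 0.015 + 0.024 = 0.182.
P(Weather=snowy) = 0.037 + 0.028 + 0.015 + 0.016 + 0.053 = 0.149.
P(Weather ∈ {cloudy, snowy}) = 0.182 + 0.149 = 0.331; P(Traffic=standstill, Weather ∈ {cloudy, snowy}) = 0.024 + 0.053 = 0.077.
P(Traffic=standstill | Weather ∈ {cloudy, snowy}) = 0.077/0.331 = 0.2326.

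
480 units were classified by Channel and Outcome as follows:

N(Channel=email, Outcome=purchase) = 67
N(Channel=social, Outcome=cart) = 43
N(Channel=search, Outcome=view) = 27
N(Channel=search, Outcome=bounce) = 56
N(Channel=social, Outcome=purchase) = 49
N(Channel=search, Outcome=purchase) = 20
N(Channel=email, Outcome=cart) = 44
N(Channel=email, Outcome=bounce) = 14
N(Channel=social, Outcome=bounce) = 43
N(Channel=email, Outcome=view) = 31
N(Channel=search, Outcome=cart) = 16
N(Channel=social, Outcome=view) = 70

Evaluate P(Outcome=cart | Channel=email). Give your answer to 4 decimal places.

Total with Channel=email: 14 + 31 + 44 + 67 = 156.
P(Outcome=cart | Channel=email) = 44/156 = 0.2821.

0.2821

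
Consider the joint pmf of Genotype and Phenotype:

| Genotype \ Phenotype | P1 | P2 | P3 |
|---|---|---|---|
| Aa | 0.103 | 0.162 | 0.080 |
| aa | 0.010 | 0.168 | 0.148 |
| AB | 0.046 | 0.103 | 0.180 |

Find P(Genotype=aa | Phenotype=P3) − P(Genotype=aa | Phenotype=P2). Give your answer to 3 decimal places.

P(Phenotype=P3) = 0.080 + 0.148 + 0.180 = 0.408; P(Genotype=aa | Phenotype=P3) = 0.148/0.408 = 0.3627.
P(Phenotype=P2) = 0.162 + 0.168 + 0.103 = 0.433; P(Genotype=aa | Phenotype=P2) = 0.168/0.433 = 0.3880.
Difference = -0.025.

-0.025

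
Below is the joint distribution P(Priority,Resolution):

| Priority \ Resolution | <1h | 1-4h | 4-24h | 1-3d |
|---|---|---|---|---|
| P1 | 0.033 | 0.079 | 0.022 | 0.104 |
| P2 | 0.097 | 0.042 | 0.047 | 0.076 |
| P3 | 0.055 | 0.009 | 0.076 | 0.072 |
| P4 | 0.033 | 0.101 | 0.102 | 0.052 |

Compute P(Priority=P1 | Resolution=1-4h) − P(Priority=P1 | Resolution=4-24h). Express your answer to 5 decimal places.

0.25292

P(Resolution=1-4h) = 0.079 + 0.042 + 0.009 + 0.101 = 0.231; P(Priority=P1 | Resolution=1-4h) = 0.079/0.231 = 0.341991.
P(Resolution=4-24h) = 0.022 + 0.047 + 0.076 + 0.102 = 0.247; P(Priority=P1 | Resolution=4-24h) = 0.022/0.247 = 0.089069.
Difference = 0.25292.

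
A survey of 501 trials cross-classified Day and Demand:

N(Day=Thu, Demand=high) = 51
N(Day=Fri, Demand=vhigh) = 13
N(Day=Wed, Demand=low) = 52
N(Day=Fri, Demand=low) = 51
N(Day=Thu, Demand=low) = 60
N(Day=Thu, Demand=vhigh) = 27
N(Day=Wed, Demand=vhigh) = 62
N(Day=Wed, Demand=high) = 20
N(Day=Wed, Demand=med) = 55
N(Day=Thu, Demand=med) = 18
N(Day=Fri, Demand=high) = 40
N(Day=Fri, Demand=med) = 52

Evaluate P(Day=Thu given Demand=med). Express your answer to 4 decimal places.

0.1440

Total with Demand=med: 55 + 18 + 52 = 125.
P(Day=Thu | Demand=med) = 18/125 = 0.1440.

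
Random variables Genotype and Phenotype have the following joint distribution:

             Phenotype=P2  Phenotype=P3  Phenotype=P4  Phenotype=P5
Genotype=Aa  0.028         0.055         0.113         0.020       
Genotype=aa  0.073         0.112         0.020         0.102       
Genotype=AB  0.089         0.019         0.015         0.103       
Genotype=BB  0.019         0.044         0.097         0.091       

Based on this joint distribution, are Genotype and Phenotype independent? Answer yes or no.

P(Genotype=Aa) = 0.216 and P(Phenotype=P4) = 0.245, so their product is 0.05292, but P(Genotype=Aa, Phenotype=P4) = 0.113. Since these differ, Genotype and Phenotype are not independent.

no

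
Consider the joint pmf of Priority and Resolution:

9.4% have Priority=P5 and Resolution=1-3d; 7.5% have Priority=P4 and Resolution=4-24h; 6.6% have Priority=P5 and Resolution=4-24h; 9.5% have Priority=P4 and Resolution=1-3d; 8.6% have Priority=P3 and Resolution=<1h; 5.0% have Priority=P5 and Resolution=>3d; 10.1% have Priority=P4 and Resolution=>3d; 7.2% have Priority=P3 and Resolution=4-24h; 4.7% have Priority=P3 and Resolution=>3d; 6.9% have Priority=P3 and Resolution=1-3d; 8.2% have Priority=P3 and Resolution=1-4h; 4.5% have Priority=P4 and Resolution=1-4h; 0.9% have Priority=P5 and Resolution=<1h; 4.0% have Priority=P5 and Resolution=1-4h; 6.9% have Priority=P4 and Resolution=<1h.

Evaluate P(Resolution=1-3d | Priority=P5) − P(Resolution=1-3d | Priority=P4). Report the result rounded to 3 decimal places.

P(Priority=P5) = 0.009 + 0.040 + 0.066 + 0.094 + 0.050 = 0.259; P(Resolution=1-3d | Priority=P5) = 0.094/0.259 = 0.3629.
P(Priority=P4) = 0.069 + 0.045 + 0.075 + 0.095 + 0.101 = 0.385; P(Resolution=1-3d | Priority=P4) = 0.095/0.385 = 0.2468.
Difference = 0.116.

0.116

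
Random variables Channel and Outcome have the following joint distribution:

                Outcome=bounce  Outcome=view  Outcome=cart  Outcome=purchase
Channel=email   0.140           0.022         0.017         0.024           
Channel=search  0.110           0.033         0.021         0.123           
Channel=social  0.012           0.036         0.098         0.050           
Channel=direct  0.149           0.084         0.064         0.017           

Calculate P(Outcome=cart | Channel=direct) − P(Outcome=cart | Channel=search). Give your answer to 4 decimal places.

0.1307

P(Channel=direct) = 0.149 + 0.084 + 0.064 + 0.017 = 0.314; P(Outcome=cart | Channel=direct) = 0.064/0.314 = 0.20382.
P(Channel=search) = 0.110 + 0.033 + 0.021 + 0.123 = 0.287; P(Outcome=cart | Channel=search) = 0.021/0.287 = 0.07317.
Difference = 0.1307.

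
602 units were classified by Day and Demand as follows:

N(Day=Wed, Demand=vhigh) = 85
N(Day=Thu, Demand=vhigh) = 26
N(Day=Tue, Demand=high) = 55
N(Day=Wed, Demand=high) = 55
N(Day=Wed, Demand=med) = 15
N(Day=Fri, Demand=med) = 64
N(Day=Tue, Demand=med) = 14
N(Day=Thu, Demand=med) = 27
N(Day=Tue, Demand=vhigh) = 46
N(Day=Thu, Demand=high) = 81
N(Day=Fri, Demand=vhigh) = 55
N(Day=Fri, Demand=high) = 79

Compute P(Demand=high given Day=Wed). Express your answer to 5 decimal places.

0.35484

Total with Day=Wed: 15 + 55 + 85 = 155.
P(Demand=high | Day=Wed) = 55/155 = 0.35484.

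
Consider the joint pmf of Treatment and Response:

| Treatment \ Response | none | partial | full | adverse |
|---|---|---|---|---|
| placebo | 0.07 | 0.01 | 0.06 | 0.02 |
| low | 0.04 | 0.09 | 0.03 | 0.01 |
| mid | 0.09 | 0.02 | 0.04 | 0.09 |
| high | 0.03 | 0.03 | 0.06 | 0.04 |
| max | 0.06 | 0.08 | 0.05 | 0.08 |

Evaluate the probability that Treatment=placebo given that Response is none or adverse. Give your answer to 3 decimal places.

0.170

P(Response=none) = 0.07 + 0.04 + 0.09 + 0.03 + 0.06 = 0.29.
P(Response=adverse) = 0.02 + 0.01 + 0.09 + 0.04 + 0.08 = 0.24.
P(Response ∈ {none, adverse}) = 0.29 + 0.24 = 0.53; P(Treatment=placebo, Response ∈ {none, adverse}) = 0.07 + 0.02 = 0.09.
P(Treatment=placebo | Response ∈ {none, adverse}) = 0.09/0.53 = 0.170.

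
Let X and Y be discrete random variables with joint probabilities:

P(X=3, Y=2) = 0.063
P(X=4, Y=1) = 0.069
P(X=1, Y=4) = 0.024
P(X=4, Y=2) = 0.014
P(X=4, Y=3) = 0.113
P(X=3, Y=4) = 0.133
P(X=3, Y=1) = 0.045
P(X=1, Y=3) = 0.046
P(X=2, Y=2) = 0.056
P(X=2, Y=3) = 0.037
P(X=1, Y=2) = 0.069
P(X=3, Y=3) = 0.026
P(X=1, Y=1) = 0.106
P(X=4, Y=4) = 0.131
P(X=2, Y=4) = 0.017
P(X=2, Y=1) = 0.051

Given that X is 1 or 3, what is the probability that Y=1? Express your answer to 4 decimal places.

P(X=1) = 0.106 + 0.069 + 0.046 + 0.024 = 0.245.
P(X=3) = 0.045 + 0.063 + 0.026 + 0.133 = 0.267.
P(X ∈ {1, 3}) = 0.245 + 0.267 = 0.512; P(Y=1, X ∈ {1, 3}) = 0.106 + 0.045 = 0.151.
P(Y=1 | X ∈ {1, 3}) = 0.151/0.512 = 0.2949.

0.2949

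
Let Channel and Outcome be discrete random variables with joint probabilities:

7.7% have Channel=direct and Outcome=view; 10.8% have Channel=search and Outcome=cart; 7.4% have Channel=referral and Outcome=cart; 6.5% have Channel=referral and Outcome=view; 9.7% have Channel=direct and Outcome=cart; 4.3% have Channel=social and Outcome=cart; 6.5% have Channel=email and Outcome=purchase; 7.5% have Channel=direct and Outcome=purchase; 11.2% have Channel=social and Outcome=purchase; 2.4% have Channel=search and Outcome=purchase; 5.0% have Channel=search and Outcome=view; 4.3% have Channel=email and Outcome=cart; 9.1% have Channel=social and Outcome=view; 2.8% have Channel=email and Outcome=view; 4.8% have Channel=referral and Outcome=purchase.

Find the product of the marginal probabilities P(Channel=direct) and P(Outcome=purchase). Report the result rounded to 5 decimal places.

0.08068

P(Channel=direct) = 0.077 + 0.097 + 0.075 = 0.249.
P(Outcome=purchase) = 0.065 + 0.024 + 0.112 + 0.075 + 0.048 = 0.324.
Product: 0.249 × 0.324 = 0.08068.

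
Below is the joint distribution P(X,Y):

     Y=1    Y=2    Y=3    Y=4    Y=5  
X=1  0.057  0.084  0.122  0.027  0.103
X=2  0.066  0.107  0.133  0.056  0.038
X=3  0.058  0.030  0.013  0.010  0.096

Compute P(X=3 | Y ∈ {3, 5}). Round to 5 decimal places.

0.21584

P(Y=3) = 0.122 + 0.133 + 0.013 = 0.268.
P(Y=5) = 0.103 + 0.038 + 0.096 = 0.237.
P(Y ∈ {3, 5}) = 0.268 + 0.237 = 0.505; P(X=3, Y ∈ {3, 5}) = 0.013 + 0.096 = 0.109.
P(X=3 | Y ∈ {3, 5}) = 0.109/0.505 = 0.21584.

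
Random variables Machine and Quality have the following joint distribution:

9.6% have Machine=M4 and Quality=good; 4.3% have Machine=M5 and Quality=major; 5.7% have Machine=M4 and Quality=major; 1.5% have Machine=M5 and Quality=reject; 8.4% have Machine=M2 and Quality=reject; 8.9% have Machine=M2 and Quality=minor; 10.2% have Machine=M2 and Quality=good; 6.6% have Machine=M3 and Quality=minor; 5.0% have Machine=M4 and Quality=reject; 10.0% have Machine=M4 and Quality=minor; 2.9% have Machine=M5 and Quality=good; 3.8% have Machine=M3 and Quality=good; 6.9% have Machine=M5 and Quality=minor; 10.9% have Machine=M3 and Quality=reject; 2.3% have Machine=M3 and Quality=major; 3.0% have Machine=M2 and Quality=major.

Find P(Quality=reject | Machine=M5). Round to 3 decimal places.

0.096

P(Machine=M5) = 0.029 + 0.069 + 0.043 + 0.015 = 0.156.
P(Quality=reject | Machine=M5) = 0.015/0.156 = 0.096.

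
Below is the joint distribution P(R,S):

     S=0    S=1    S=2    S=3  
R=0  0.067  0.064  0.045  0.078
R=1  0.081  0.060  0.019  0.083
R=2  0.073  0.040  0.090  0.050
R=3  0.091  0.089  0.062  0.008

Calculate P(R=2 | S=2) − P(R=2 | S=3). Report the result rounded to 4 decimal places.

0.1884

P(S=2) = 0.045 + 0.019 + 0.090 + 0.062 = 0.216; P(R=2 | S=2) = 0.090/0.216 = 0.41667.
P(S=3) = 0.078 + 0.083 + 0.050 + 0.008 = 0.219; P(R=2 | S=3) = 0.050/0.219 = 0.22831.
Difference = 0.1884.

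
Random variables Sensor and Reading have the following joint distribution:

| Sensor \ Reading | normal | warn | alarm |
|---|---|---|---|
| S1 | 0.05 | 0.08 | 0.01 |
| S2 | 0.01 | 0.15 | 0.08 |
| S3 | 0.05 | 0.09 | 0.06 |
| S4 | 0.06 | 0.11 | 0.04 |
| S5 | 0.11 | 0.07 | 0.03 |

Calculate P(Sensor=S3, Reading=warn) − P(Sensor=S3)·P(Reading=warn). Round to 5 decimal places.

-0.01000

P(Sensor=S3) = 0.05 + 0.09 + 0.06 = 0.20.
P(Reading=warn) = 0.08 + 0.15 + 0.09 + 0.11 + 0.07 = 0.50.
P(Sensor=S3, Reading=warn) − P(Sensor=S3)P(Reading=warn) = 0.09 − 0.20×0.50 = -0.01000.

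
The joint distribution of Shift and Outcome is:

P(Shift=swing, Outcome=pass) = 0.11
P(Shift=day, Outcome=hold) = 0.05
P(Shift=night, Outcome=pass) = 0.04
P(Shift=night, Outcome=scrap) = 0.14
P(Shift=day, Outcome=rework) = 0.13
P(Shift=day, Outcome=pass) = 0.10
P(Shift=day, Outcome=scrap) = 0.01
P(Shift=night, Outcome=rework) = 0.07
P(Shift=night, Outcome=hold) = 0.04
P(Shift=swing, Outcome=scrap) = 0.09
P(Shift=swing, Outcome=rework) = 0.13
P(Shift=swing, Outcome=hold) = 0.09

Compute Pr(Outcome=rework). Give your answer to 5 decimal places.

0.33000

P(Outcome=rework) = 0.13 + 0.13 + 0.07 = 0.33.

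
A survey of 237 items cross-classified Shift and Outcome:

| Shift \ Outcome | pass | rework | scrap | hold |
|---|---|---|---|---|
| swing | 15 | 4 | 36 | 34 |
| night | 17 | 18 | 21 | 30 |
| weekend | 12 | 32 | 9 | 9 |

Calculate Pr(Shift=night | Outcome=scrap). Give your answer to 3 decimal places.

0.318

Total with Outcome=scrap: 36 + 21 + 9 = 66.
P(Shift=night | Outcome=scrap) = 21/66 = 0.318.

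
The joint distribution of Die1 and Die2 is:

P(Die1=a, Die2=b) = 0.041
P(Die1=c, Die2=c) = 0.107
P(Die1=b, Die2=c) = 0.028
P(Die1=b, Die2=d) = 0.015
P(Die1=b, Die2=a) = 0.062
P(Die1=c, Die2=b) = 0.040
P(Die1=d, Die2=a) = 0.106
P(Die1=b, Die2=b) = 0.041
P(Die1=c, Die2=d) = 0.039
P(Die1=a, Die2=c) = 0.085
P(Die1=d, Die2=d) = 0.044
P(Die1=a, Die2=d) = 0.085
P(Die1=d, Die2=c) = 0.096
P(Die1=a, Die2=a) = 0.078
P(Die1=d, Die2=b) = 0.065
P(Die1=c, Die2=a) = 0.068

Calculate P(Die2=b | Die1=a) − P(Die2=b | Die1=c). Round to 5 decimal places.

-0.01561

P(Die1=a) = 0.078 + 0.041 + 0.085 + 0.085 = 0.289; P(Die2=b | Die1=a) = 0.041/0.289 = 0.141869.
P(Die1=c) = 0.068 + 0.040 + 0.107 + 0.039 = 0.254; P(Die2=b | Die1=c) = 0.040/0.254 = 0.157480.
Difference = -0.01561.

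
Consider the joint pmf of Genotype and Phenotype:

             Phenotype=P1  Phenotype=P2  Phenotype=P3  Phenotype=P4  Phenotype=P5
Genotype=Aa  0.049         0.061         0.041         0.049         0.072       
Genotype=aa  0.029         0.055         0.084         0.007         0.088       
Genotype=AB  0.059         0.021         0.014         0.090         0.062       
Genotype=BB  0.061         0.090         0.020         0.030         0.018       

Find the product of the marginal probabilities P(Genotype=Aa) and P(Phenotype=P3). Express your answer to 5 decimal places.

0.04325

P(Genotype=Aa) = 0.049 + 0.061 + 0.041 + 0.049 + 0.072 = 0.272.
P(Phenotype=P3) = 0.041 + 0.084 + 0.014 + 0.020 = 0.159.
Product: 0.272 × 0.159 = 0.04325.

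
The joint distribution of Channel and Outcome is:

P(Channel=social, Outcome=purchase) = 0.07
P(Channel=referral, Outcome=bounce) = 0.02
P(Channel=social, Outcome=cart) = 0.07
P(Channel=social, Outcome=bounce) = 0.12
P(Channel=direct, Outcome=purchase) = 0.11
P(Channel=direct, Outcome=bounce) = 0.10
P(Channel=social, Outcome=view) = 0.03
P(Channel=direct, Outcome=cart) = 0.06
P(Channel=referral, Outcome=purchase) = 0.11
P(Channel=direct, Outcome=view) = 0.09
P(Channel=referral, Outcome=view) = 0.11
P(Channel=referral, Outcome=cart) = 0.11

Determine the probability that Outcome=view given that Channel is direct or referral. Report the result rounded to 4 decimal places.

P(Channel=direct) = 0.10 + 0.09 + 0.06 + 0.11 = 0.36.
P(Channel=referral) = 0.02 + 0.11 + 0.11 + 0.11 = 0.35.
P(Channel ∈ {direct, referral}) = 0.36 + 0.35 = 0.71; P(Outcome=view, Channel ∈ {direct, referral}) = 0.09 + 0.11 = 0.20.
P(Outcome=view | Channel ∈ {direct, referral}) = 0.20/0.71 = 0.2817.

0.2817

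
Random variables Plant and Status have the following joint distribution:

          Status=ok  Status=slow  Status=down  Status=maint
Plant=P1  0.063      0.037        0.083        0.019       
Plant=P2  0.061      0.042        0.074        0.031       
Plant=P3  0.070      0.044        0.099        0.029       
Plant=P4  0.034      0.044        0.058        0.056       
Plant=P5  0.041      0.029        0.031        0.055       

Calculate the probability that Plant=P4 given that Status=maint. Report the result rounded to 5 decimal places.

0.29474

P(Status=maint) = 0.019 + 0.031 + 0.029 + 0.056 + 0.055 = 0.190.
P(Plant=P4 | Status=maint) = 0.056/0.190 = 0.29474.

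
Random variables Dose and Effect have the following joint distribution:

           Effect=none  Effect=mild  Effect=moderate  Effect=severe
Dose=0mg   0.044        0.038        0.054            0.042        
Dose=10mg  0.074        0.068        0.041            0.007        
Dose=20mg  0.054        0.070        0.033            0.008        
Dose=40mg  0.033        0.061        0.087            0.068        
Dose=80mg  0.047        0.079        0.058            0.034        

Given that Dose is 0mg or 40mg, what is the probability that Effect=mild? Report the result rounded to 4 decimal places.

P(Dose=0mg) = 0.044 + 0.038 + 0.054 + 0.042 = 0.178.
P(Dose=40mg) = 0.033 + 0.061 + 0.087 + 0.068 = 0.249.
P(Dose ∈ {0mg, 40mg}) = 0.178 + 0.249 = 0.427; P(Effect=mild, Dose ∈ {0mg, 40mg}) = 0.038 + 0.061 = 0.099.
P(Effect=mild | Dose ∈ {0mg, 40mg}) = 0.099/0.427 = 0.2319.

0.2319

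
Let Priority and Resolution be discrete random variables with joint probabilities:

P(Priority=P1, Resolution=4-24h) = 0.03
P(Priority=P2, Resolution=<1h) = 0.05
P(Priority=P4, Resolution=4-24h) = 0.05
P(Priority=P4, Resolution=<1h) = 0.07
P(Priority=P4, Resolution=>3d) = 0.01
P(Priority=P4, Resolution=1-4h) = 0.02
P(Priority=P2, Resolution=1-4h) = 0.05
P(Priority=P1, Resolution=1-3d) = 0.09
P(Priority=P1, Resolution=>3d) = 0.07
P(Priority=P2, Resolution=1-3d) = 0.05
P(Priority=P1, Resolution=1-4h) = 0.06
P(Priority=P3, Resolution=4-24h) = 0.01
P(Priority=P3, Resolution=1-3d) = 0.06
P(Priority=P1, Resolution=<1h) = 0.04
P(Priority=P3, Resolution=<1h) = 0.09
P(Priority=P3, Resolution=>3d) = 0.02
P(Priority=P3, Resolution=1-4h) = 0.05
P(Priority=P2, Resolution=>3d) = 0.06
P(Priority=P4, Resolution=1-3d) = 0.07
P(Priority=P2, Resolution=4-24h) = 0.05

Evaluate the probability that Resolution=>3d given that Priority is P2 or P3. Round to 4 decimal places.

0.1633

P(Priority=P2) = 0.05 + 0.05 + 0.05 + 0.05 + 0.06 = 0.26.
P(Priority=P3) = 0.09 + 0.05 + 0.01 + 0.06 + 0.02 = 0.23.
P(Priority ∈ {P2, P3}) = 0.26 + 0.23 = 0.49; P(Resolution=>3d, Priority ∈ {P2, P3}) = 0.06 + 0.02 = 0.08.
P(Resolution=>3d | Priority ∈ {P2, P3}) = 0.08/0.49 = 0.1633.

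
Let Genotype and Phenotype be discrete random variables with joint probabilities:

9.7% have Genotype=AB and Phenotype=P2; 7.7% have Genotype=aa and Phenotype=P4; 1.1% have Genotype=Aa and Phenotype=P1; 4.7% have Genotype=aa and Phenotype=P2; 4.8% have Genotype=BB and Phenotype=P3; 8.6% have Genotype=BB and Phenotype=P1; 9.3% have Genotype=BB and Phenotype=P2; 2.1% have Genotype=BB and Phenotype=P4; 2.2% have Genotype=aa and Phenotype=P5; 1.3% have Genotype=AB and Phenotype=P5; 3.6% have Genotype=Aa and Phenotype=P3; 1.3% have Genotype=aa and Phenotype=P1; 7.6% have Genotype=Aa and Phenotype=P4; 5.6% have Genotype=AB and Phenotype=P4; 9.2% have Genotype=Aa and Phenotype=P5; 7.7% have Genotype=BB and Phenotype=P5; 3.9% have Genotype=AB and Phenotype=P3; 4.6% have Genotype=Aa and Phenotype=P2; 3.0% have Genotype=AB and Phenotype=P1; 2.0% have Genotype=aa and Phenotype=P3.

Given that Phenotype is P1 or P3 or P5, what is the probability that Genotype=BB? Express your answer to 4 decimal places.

P(Phenotype=P1) = 0.011 + 0.013 + 0.030 + 0.086 = 0.140.
P(Phenotype=P3) = 0.036 + 0.020 + 0.039 + 0.048 = 0.143.
P(Phenotype=P5) = 0.092 + 0.022 + 0.013 + 0.077 = 0.204.
P(Phenotype ∈ {P1, P3, P5}) = 0.140 + 0.143 + 0.204 = 0.487; P(Genotype=BB, Phenotype ∈ {P1, P3, P5}) = 0.086 + 0.048 + 0.077 = 0.211.
P(Genotype=BB | Phenotype ∈ {P1, P3, P5}) = 0.211/0.487 = 0.4333.

0.4333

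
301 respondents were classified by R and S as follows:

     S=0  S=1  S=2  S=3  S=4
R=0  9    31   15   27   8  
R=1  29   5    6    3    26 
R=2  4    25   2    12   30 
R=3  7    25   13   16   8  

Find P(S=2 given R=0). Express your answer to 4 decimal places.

Total with R=0: 9 + 31 + 15 + 27 + 8 = 90.
P(S=2 | R=0) = 15/90 = 0.1667.

0.1667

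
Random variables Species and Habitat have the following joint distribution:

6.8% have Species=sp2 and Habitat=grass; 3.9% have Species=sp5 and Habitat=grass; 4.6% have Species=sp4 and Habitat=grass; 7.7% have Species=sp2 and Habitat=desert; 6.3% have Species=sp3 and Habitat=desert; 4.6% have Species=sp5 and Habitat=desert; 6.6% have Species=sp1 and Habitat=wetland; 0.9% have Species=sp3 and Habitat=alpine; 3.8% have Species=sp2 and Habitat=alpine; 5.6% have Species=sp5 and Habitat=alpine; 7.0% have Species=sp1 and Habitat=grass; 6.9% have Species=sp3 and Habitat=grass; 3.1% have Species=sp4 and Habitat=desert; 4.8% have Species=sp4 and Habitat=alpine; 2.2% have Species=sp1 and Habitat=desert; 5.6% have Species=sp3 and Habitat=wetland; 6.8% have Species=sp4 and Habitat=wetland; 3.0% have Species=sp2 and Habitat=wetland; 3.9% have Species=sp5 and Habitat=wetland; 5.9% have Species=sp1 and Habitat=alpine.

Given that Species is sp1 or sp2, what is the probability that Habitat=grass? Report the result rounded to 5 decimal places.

0.32093

P(Species=sp1) = 0.070 + 0.066 + 0.022 + 0.059 = 0.217.
P(Species=sp2) = 0.068 + 0.030 + 0.077 + 0.038 = 0.213.
P(Species ∈ {sp1, sp2}) = 0.217 + 0.213 = 0.430; P(Habitat=grass, Species ∈ {sp1, sp2}) = 0.070 + 0.068 = 0.138.
P(Habitat=grass | Species ∈ {sp1, sp2}) = 0.138/0.430 = 0.32093.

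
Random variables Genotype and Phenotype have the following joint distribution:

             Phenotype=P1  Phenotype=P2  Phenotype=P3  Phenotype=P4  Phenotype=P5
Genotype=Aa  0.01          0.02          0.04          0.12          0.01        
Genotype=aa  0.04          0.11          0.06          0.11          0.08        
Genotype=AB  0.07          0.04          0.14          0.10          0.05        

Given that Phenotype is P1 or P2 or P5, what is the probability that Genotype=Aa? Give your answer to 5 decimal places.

0.09302

P(Phenotype=P1) = 0.01 + 0.04 + 0.07 = 0.12.
P(Phenotype=P2) = 0.02 + 0.11 + 0.04 = 0.17.
P(Phenotype=P5) = 0.01 + 0.08 + 0.05 = 0.14.
P(Phenotype ∈ {P1, P2, P5}) = 0.12 + 0.17 + 0.14 = 0.43; P(Genotype=Aa, Phenotype ∈ {P1, P2, P5}) = 0.01 + 0.02 + 0.01 = 0.04.
P(Genotype=Aa | Phenotype ∈ {P1, P2, P5}) = 0.04/0.43 = 0.09302.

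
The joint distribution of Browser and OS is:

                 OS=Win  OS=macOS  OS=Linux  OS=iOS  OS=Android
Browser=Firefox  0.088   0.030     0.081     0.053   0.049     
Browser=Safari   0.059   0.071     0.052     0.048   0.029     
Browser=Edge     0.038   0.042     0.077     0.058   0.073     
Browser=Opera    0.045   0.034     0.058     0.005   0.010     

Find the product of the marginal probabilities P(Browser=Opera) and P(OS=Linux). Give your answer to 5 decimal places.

P(Browser=Opera) = 0.045 + 0.034 + 0.058 + 0.005 + 0.010 = 0.152.
P(OS=Linux) = 0.081 + 0.052 + 0.077 + 0.058 = 0.268.
Product: 0.152 × 0.268 = 0.04074.

0.04074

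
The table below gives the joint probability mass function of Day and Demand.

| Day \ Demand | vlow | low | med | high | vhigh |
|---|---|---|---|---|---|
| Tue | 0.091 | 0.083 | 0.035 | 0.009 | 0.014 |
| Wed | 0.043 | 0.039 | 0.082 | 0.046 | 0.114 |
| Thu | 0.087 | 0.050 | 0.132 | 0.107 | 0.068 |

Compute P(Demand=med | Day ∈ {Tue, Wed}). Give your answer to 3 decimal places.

P(Day=Tue) = 0.091 + 0.083 + 0.035 + 0.009 + 0.014 = 0.232.
P(Day=Wed) = 0.043 + 0.039 + 0.082 + 0.046 + 0.114 = 0.324.
P(Day ∈ {Tue, Wed}) = 0.232 + 0.324 = 0.556; P(Demand=med, Day ∈ {Tue, Wed}) = 0.035 + 0.082 = 0.117.
P(Demand=med | Day ∈ {Tue, Wed}) = 0.117/0.556 = 0.210.

0.210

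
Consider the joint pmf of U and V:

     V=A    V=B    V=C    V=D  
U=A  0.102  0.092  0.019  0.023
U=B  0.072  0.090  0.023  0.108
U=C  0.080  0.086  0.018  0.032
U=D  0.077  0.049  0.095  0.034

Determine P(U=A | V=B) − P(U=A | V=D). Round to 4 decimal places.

P(V=B) = 0.092 + 0.090 + 0.086 + 0.049 = 0.317; P(U=A | V=B) = 0.092/0.317 = 0.29022.
P(V=D) = 0.023 + 0.108 + 0.032 + 0.034 = 0.197; P(U=A | V=D) = 0.023/0.197 = 0.11675.
Difference = 0.1735.

0.1735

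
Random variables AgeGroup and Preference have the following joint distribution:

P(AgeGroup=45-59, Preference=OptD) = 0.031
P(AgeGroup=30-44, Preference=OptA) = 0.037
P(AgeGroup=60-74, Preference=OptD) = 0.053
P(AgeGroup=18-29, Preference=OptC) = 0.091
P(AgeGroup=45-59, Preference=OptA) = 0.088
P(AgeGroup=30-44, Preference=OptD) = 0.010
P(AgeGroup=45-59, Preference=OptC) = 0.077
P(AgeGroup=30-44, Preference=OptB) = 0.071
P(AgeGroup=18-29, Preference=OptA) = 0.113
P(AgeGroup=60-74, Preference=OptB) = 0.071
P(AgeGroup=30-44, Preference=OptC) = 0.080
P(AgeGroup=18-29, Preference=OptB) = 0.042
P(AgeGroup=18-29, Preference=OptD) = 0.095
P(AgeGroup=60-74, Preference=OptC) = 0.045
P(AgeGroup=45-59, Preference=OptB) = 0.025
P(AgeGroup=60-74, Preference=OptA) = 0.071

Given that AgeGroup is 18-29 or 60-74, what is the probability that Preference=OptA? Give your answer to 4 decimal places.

0.3167

P(AgeGroup=18-29) = 0.113 + 0.042 + 0.091 + 0.095 = 0.341.
P(AgeGroup=60-74) = 0.071 + 0.071 + 0.045 + 0.053 = 0.240.
P(AgeGroup ∈ {18-29, 60-74}) = 0.341 + 0.240 = 0.581; P(Preference=OptA, AgeGroup ∈ {18-29, 60-74}) = 0.113 + 0.071 = 0.184.
P(Preference=OptA | AgeGroup ∈ {18-29, 60-74}) = 0.184/0.581 = 0.3167.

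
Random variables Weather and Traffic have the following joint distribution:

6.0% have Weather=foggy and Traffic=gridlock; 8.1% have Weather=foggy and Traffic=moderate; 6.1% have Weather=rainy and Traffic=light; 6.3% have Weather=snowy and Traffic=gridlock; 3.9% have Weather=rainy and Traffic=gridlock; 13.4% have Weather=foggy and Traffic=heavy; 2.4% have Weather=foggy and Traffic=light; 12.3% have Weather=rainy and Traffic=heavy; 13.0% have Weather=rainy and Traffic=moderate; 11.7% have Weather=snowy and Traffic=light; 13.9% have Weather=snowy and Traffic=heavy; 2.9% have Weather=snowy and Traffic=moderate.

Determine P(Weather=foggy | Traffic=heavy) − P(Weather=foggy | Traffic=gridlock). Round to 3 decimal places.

-0.032

P(Traffic=heavy) = 0.123 + 0.139 + 0.134 = 0.396; P(Weather=foggy | Traffic=heavy) = 0.134/0.396 = 0.3384.
P(Traffic=gridlock) = 0.039 + 0.063 + 0.060 = 0.162; P(Weather=foggy | Traffic=gridlock) = 0.060/0.162 = 0.3704.
Difference = -0.032.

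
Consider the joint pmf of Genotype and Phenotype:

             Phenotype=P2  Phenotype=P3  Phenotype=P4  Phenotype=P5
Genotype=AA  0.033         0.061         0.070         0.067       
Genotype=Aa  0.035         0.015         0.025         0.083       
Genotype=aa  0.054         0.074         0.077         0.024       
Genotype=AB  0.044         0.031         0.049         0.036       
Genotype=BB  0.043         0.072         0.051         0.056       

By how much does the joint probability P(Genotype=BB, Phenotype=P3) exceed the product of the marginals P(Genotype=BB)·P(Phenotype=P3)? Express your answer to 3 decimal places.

P(Genotype=BB) = 0.043 + 0.072 + 0.051 + 0.056 = 0.222.
P(Phenotype=P3) = 0.061 + 0.015 + 0.074 + 0.031 + 0.072 = 0.253.
P(Genotype=BB, Phenotype=P3) − P(Genotype=BB)P(Phenotype=P3) = 0.072 − 0.222×0.253 = 0.016.

0.016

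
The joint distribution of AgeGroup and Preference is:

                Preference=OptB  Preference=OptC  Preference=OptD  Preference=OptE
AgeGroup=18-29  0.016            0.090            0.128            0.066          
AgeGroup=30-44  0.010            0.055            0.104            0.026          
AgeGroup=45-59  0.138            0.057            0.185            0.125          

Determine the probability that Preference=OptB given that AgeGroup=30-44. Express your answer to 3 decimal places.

0.051

P(AgeGroup=30-44) = 0.010 + 0.055 + 0.104 + 0.026 = 0.195.
P(Preference=OptB | AgeGroup=30-44) = 0.010/0.195 = 0.051.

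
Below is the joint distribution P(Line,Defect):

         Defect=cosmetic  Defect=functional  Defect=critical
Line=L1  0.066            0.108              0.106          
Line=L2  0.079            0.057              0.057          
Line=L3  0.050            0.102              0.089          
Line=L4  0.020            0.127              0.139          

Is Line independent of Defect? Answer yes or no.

no

P(Line=L4) = 0.286 and P(Defect=cosmetic) = 0.215, so their product is 0.06149, but P(Line=L4, Defect=cosmetic) = 0.020. Since these differ, Line and Defect are not independent.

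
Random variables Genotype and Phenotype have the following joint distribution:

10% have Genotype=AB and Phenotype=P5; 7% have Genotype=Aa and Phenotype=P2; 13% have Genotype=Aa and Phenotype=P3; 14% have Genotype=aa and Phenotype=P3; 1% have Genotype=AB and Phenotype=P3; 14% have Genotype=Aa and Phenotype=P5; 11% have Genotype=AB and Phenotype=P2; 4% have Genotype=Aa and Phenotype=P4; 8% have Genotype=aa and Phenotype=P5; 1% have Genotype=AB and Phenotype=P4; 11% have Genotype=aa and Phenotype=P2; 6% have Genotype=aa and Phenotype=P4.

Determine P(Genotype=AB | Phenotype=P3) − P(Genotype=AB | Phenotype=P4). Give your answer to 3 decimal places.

P(Phenotype=P3) = 0.13 + 0.14 + 0.01 = 0.28; P(Genotype=AB | Phenotype=P3) = 0.01/0.28 = 0.0357.
P(Phenotype=P4) = 0.04 + 0.06 + 0.01 = 0.11; P(Genotype=AB | Phenotype=P4) = 0.01/0.11 = 0.0909.
Difference = -0.055.

-0.055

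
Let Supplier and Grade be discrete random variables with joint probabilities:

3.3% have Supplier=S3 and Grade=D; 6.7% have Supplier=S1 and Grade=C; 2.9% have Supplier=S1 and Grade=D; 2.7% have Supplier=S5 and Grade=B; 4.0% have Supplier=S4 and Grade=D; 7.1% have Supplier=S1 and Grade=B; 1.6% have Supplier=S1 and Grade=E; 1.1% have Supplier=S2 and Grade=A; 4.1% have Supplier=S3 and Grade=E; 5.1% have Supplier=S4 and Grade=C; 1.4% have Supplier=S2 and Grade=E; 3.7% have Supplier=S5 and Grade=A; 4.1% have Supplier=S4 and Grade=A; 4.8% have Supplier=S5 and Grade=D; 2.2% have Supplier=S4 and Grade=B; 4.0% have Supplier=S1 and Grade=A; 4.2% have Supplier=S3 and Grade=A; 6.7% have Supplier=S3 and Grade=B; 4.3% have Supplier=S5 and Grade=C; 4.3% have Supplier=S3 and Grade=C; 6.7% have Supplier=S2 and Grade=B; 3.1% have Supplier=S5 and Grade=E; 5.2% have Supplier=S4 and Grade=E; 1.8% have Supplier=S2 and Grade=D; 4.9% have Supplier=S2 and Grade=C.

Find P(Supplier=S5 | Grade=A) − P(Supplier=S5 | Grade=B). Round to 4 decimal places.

0.1101

P(Grade=A) = 0.040 + 0.011 + 0.042 + 0.041 + 0.037 = 0.171; P(Supplier=S5 | Grade=A) = 0.037/0.171 = 0.21637.
P(Grade=B) = 0.071 + 0.067 + 0.067 + 0.022 + 0.027 = 0.254; P(Supplier=S5 | Grade=B) = 0.027/0.254 = 0.10630.
Difference = 0.1101.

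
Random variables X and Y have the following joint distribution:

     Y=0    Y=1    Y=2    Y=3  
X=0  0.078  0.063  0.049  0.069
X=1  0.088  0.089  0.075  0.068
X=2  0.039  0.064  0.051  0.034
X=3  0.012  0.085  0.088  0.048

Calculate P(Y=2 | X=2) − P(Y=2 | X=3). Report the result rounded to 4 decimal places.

-0.1064

P(X=2) = 0.039 + 0.064 + 0.051 + 0.034 = 0.188; P(Y=2 | X=2) = 0.051/0.188 = 0.27128.
P(X=3) = 0.012 + 0.085 + 0.088 + 0.048 = 0.233; P(Y=2 | X=3) = 0.088/0.233 = 0.37768.
Difference = -0.1064.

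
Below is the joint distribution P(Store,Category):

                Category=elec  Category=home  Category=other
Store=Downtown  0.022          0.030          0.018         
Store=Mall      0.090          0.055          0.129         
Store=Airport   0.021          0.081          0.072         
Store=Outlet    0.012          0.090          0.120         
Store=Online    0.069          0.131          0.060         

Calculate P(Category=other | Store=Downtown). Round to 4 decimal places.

0.2571

P(Store=Downtown) = 0.022 + 0.030 + 0.018 = 0.070.
P(Category=other | Store=Downtown) = 0.018/0.070 = 0.2571.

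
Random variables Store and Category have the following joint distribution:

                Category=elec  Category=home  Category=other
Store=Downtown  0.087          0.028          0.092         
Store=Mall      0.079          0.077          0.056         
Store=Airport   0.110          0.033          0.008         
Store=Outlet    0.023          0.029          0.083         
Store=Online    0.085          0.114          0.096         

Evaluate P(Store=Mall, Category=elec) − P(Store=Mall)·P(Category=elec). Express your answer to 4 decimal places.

P(Store=Mall) = 0.079 + 0.077 + 0.056 = 0.212.
P(Category=elec) = 0.087 + 0.079 + 0.110 + 0.023 + 0.085 = 0.384.
P(Store=Mall, Category=elec) − P(Store=Mall)P(Category=elec) = 0.079 − 0.212×0.384 = -0.0024.

-0.0024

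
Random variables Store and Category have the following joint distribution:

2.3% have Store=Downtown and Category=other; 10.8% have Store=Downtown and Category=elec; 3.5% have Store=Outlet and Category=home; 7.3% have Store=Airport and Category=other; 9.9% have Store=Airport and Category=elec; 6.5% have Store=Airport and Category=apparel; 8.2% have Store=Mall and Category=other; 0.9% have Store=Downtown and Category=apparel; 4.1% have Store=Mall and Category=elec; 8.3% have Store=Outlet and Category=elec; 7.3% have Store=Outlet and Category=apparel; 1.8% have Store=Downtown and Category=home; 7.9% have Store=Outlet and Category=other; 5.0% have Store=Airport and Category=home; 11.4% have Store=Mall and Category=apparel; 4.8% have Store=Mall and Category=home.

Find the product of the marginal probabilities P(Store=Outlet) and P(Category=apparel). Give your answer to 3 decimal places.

0.070

P(Store=Outlet) = 0.073 + 0.083 + 0.035 + 0.079 = 0.270.
P(Category=apparel) = 0.009 + 0.114 + 0.065 + 0.073 = 0.261.
Product: 0.270 × 0.261 = 0.070.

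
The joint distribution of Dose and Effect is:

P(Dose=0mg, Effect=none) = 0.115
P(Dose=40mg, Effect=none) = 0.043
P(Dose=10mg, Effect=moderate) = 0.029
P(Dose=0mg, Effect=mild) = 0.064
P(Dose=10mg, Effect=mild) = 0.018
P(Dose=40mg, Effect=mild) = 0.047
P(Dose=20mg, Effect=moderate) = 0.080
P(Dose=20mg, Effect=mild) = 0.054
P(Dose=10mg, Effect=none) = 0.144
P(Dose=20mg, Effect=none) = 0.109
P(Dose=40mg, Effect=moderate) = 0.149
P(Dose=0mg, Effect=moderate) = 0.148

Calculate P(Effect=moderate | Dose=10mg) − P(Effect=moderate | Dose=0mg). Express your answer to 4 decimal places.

P(Dose=10mg) = 0.144 + 0.018 + 0.029 = 0.191; P(Effect=moderate | Dose=10mg) = 0.029/0.191 = 0.15183.
P(Dose=0mg) = 0.115 + 0.064 + 0.148 = 0.327; P(Effect=moderate | Dose=0mg) = 0.148/0.327 = 0.45260.
Difference = -0.3008.

-0.3008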